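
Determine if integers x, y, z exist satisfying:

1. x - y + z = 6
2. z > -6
Yes

Take x = 6, y = 0, z = 0. Substituting into each constraint:
  (1) 6 + 0 + 0 = 6 ✓
  (2) 0 > -6 ✓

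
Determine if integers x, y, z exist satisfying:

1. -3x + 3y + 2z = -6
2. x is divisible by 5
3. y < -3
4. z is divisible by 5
Yes

Take x = 0, y = -12, z = 15. Substituting into each constraint:
  (1) -3(0) + 3(-12) + 2(15) = -6 ✓
  (2) 0 = 5 × 0, remainder 0 ✓
  (3) -12 < -3 ✓
  (4) 15 = 5 × 3, remainder 0 ✓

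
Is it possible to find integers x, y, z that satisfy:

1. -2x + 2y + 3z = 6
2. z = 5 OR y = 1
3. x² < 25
Yes

Take x = 4, y = 1, z = 4. Substituting into each constraint:
  (1) -2(4) + 2(1) + 3(4) = 6 ✓
  (2) y = 1, target 1 ✓ (second branch holds)
  (3) x² = (4)² = 16, and 16 < 25 ✓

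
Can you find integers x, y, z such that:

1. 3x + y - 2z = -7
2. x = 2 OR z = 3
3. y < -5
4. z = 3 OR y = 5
Yes

Take x = 2, y = -7, z = 3. Substituting into each constraint:
  (1) 3(2) + (-7) - 2(3) = -7 ✓
  (2) x = 2, target 2 ✓ (first branch holds)
  (3) -7 < -5 ✓
  (4) z = 3, target 3 ✓ (first branch holds)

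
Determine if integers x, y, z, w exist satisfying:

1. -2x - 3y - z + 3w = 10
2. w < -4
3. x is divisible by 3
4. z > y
Yes

Take x = -15, y = 1, z = 2, w = -5. Substituting into each constraint:
  (1) -2(-15) - 3(1) + (-2) + 3(-5) = 10 ✓
  (2) -5 < -4 ✓
  (3) -15 = 3 × -5, remainder 0 ✓
  (4) 2 > 1 ✓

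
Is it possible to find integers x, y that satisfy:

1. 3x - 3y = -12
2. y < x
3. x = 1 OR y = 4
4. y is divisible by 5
No

A contradictory subset is {3x - 3y = -12, y < x}. No integer assignment can satisfy these jointly:

  - 3x - 3y = -12: is a linear equation tying the variables together
  - y < x: bounds one variable relative to another variable

From the equation, x − y = -4, i.e. x − y = -4; but x > y requires x − y ≥ 1. Contradiction.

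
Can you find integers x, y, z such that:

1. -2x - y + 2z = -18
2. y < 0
Yes

Take x = 10, y = -2, z = 0. Substituting into each constraint:
  (1) -2(10) + 2 + 2(0) = -18 ✓
  (2) -2 < 0 ✓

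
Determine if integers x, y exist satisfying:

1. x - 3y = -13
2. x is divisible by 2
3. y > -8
Yes

Take x = 2, y = 5. Substituting into each constraint:
  (1) 2 - 3(5) = -13 ✓
  (2) 2 = 2 × 1, remainder 0 ✓
  (3) 5 > -8 ✓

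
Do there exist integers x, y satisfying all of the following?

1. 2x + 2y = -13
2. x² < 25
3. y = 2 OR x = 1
No

Even the single constraint (2x + 2y = -13) is infeasible over the integers.

  - 2x + 2y = -13: every term on the left is divisible by 2, so the LHS ≡ 0 (mod 2), but the RHS -13 is not — no integer solution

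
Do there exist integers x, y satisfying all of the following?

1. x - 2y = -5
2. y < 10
Yes

Take x = 1, y = 3. Substituting into each constraint:
  (1) 1 - 2(3) = -5 ✓
  (2) 3 < 10 ✓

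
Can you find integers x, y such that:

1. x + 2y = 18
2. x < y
Yes

Take x = 0, y = 9. Substituting into each constraint:
  (1) 0 + 2(9) = 18 ✓
  (2) 0 < 9 ✓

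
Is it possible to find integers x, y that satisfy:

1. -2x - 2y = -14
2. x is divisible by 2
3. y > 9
Yes

Take x = -4, y = 11. Substituting into each constraint:
  (1) -2(-4) - 2(11) = -14 ✓
  (2) -4 = 2 × -2, remainder 0 ✓
  (3) 11 > 9 ✓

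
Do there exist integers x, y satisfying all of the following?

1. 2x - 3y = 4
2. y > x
Yes

Take x = -7, y = -6. Substituting into each constraint:
  (1) 2(-7) - 3(-6) = 4 ✓
  (2) -6 > -7 ✓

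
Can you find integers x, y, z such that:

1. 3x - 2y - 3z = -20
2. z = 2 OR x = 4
Yes

Take x = -4, y = 1, z = 2. Substituting into each constraint:
  (1) 3(-4) - 2(1) - 3(2) = -20 ✓
  (2) z = 2, target 2 ✓ (first branch holds)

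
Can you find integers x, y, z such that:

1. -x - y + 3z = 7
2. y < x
Yes

Take x = 3, y = 2, z = 4. Substituting into each constraint:
  (1) (-3) + (-2) + 3(4) = 7 ✓
  (2) 2 < 3 ✓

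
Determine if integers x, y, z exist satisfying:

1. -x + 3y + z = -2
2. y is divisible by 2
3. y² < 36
Yes

Take x = 0, y = 0, z = -2. Substituting into each constraint:
  (1) 0 + 3(0) + (-2) = -2 ✓
  (2) 0 = 2 × 0, remainder 0 ✓
  (3) y² = (0)² = 0, and 0 < 36 ✓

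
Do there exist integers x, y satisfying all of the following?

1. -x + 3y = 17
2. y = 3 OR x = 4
Yes

Take x = -8, y = 3. Substituting into each constraint:
  (1) 8 + 3(3) = 17 ✓
  (2) y = 3, target 3 ✓ (first branch holds)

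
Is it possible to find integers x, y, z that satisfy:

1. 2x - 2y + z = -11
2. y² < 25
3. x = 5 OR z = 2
Yes

Take x = 5, y = -1, z = -23. Substituting into each constraint:
  (1) 2(5) - 2(-1) + (-23) = -11 ✓
  (2) y² = (-1)² = 1, and 1 < 25 ✓
  (3) x = 5, target 5 ✓ (first branch holds)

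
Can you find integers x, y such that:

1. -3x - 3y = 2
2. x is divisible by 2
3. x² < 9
No

Even the single constraint (-3x - 3y = 2) is infeasible over the integers.

  - -3x - 3y = 2: every term on the left is divisible by 3, so the LHS ≡ 0 (mod 3), but the RHS 2 is not — no integer solution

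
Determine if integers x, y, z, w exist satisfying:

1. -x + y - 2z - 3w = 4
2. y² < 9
Yes

Take x = -4, y = 0, z = 0, w = 0. Substituting into each constraint:
  (1) 4 + 0 - 2(0) - 3(0) = 4 ✓
  (2) y² = (0)² = 0, and 0 < 9 ✓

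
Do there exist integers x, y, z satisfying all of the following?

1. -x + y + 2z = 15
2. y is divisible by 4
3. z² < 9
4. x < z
Yes

Take x = 1, y = 12, z = 2. Substituting into each constraint:
  (1) (-1) + 12 + 2(2) = 15 ✓
  (2) 12 = 4 × 3, remainder 0 ✓
  (3) z² = (2)² = 4, and 4 < 9 ✓
  (4) 1 < 2 ✓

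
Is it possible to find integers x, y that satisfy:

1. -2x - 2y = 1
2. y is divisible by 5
No

Even the single constraint (-2x - 2y = 1) is infeasible over the integers.

  - -2x - 2y = 1: every term on the left is divisible by 2, so the LHS ≡ 0 (mod 2), but the RHS 1 is not — no integer solution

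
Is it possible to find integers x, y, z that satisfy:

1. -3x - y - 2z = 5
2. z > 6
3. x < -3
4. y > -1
Yes

Take x = -7, y = 2, z = 7. Substituting into each constraint:
  (1) -3(-7) + (-2) - 2(7) = 5 ✓
  (2) 7 > 6 ✓
  (3) -7 < -3 ✓
  (4) 2 > -1 ✓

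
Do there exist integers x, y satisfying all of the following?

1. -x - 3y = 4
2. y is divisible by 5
Yes

Take x = -4, y = 0. Substituting into each constraint:
  (1) 4 - 3(0) = 4 ✓
  (2) 0 = 5 × 0, remainder 0 ✓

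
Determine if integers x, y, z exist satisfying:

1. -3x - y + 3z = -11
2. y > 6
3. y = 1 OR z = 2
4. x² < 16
Yes

Take x = 3, y = 8, z = 2. Substituting into each constraint:
  (1) -3(3) + (-8) + 3(2) = -11 ✓
  (2) 8 > 6 ✓
  (3) z = 2, target 2 ✓ (second branch holds)
  (4) x² = (3)² = 9, and 9 < 16 ✓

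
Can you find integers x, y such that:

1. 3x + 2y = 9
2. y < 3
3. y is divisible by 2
Yes

Take x = 3, y = 0. Substituting into each constraint:
  (1) 3(3) + 2(0) = 9 ✓
  (2) 0 < 3 ✓
  (3) 0 = 2 × 0, remainder 0 ✓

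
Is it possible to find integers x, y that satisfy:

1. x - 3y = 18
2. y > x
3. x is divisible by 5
Yes

Take x = -15, y = -11. Substituting into each constraint:
  (1) (-15) - 3(-11) = 18 ✓
  (2) -11 > -15 ✓
  (3) -15 = 5 × -3, remainder 0 ✓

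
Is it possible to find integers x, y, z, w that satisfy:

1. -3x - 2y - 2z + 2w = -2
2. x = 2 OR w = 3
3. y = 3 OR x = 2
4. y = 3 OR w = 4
Yes

Take x = 2, y = 2, z = 0, w = 4. Substituting into each constraint:
  (1) -3(2) - 2(2) - 2(0) + 2(4) = -2 ✓
  (2) x = 2, target 2 ✓ (first branch holds)
  (3) x = 2, target 2 ✓ (second branch holds)
  (4) w = 4, target 4 ✓ (second branch holds)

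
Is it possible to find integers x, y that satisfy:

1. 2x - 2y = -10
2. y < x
No

The full constraint system is jointly infeasible over the integers. Each constraint and what it forces:

  - 2x - 2y = -10: is a linear equation tying the variables together
  - y < x: bounds one variable relative to another variable

From the equation, x − y = -5, i.e. x − y = -5; but x > y requires x − y ≥ 1. Contradiction.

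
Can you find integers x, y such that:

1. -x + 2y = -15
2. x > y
Yes

Take x = 1, y = -7. Substituting into each constraint:
  (1) (-1) + 2(-7) = -15 ✓
  (2) 1 > -7 ✓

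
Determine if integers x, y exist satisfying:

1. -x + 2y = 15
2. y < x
Yes

Take x = 17, y = 16. Substituting into each constraint:
  (1) (-17) + 2(16) = 15 ✓
  (2) 16 < 17 ✓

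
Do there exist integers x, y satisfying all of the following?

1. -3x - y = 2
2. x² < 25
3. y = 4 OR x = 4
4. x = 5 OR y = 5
No

The full constraint system is jointly infeasible over the integers. Each constraint and what it forces:

  - -3x - y = 2: is a linear equation tying the variables together
  - x² < 25: restricts x to |x| ≤ 4
  - y = 4 OR x = 4: forces a choice: either y = 4 or x = 4
  - x = 5 OR y = 5: forces a choice: either x = 5 or y = 5

The bounds confine x to {-4, -3, -2, -1, 0, 1, 2, 3, 4}. For each value, substitute into the equation:
  • x = -4: the equation forces y = 10, but neither branch of (y = 4 OR x = 4) holds.
  • x = -3: the equation forces y = 7, but neither branch of (y = 4 OR x = 4) holds.
  • x = -2: the equation forces y = 4, but neither branch of (x = 5 OR y = 5) holds.
  • x = -1: the equation forces y = 1, but neither branch of (y = 4 OR x = 4) holds.
  • x = 0: the equation forces y = -2, but neither branch of (y = 4 OR x = 4) holds.
  • x = 1: the equation forces y = -5, but neither branch of (y = 4 OR x = 4) holds.
  • x = 2: the equation forces y = -8, but neither branch of (y = 4 OR x = 4) holds.
  • x = 3: the equation forces y = -11, but neither branch of (y = 4 OR x = 4) holds.
  • x = 4: the equation forces y = -14, but neither branch of (x = 5 OR y = 5) holds.
Every case fails, so no integer solution exists.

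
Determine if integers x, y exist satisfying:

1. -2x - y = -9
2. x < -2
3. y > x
Yes

Take x = -3, y = 15. Substituting into each constraint:
  (1) -2(-3) + (-15) = -9 ✓
  (2) -3 < -2 ✓
  (3) 15 > -3 ✓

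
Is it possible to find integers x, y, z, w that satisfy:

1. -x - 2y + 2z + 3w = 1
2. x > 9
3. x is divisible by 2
Yes

Take x = 10, y = 0, z = 4, w = 1. Substituting into each constraint:
  (1) (-10) - 2(0) + 2(4) + 3(1) = 1 ✓
  (2) 10 > 9 ✓
  (3) 10 = 2 × 5, remainder 0 ✓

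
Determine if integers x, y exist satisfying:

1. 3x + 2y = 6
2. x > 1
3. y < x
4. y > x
No

A contradictory subset is {y < x, y > x}. No integer assignment can satisfy these jointly:

  - y < x: bounds one variable relative to another variable
  - y > x: bounds one variable relative to another variable

Direct contradiction: x > y and y > x cannot both hold.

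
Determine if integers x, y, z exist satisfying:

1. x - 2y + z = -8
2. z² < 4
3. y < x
Yes

Take x = 10, y = 9, z = 0. Substituting into each constraint:
  (1) 10 - 2(9) + 0 = -8 ✓
  (2) z² = (0)² = 0, and 0 < 4 ✓
  (3) 9 < 10 ✓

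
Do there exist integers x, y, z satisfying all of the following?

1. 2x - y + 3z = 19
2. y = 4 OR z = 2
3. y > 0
Yes

Take x = 1, y = 4, z = 7. Substituting into each constraint:
  (1) 2(1) + (-4) + 3(7) = 19 ✓
  (2) y = 4, target 4 ✓ (first branch holds)
  (3) 4 > 0 ✓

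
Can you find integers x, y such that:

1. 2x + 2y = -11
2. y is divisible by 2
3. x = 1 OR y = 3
No

Even the single constraint (2x + 2y = -11) is infeasible over the integers.

  - 2x + 2y = -11: every term on the left is divisible by 2, so the LHS ≡ 0 (mod 2), but the RHS -11 is not — no integer solution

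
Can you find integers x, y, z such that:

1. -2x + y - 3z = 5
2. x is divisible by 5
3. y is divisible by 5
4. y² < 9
Yes

Take x = 5, y = 0, z = -5. Substituting into each constraint:
  (1) -2(5) + 0 - 3(-5) = 5 ✓
  (2) 5 = 5 × 1, remainder 0 ✓
  (3) 0 = 5 × 0, remainder 0 ✓
  (4) y² = (0)² = 0, and 0 < 9 ✓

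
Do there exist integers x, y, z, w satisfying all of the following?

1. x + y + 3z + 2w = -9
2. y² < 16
Yes

Take x = 1, y = 0, z = 0, w = -5. Substituting into each constraint:
  (1) 1 + 0 + 3(0) + 2(-5) = -9 ✓
  (2) y² = (0)² = 0, and 0 < 16 ✓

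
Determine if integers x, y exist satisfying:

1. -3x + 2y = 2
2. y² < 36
Yes

Take x = 0, y = 1. Substituting into each constraint:
  (1) -3(0) + 2(1) = 2 ✓
  (2) y² = (1)² = 1, and 1 < 36 ✓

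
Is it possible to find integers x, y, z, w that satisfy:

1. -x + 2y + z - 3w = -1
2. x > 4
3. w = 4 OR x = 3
Yes

Take x = 5, y = 8, z = 0, w = 4. Substituting into each constraint:
  (1) (-5) + 2(8) + 0 - 3(4) = -1 ✓
  (2) 5 > 4 ✓
  (3) w = 4, target 4 ✓ (first branch holds)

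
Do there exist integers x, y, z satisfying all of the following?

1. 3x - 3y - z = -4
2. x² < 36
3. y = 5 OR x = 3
Yes

Take x = 0, y = 5, z = -11. Substituting into each constraint:
  (1) 3(0) - 3(5) + 11 = -4 ✓
  (2) x² = (0)² = 0, and 0 < 36 ✓
  (3) y = 5, target 5 ✓ (first branch holds)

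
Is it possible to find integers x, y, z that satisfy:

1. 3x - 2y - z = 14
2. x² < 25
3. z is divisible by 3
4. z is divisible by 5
Yes

Take x = 0, y = -7, z = 0. Substituting into each constraint:
  (1) 3(0) - 2(-7) + 0 = 14 ✓
  (2) x² = (0)² = 0, and 0 < 25 ✓
  (3) 0 = 3 × 0, remainder 0 ✓
  (4) 0 = 5 × 0, remainder 0 ✓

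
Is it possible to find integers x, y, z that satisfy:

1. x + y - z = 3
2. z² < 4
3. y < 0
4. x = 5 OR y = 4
Yes

Take x = 5, y = -1, z = 1. Substituting into each constraint:
  (1) 5 + (-1) + (-1) = 3 ✓
  (2) z² = (1)² = 1, and 1 < 4 ✓
  (3) -1 < 0 ✓
  (4) x = 5, target 5 ✓ (first branch holds)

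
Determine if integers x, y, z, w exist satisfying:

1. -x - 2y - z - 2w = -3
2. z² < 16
Yes

Take x = 1, y = 0, z = 0, w = 1. Substituting into each constraint:
  (1) (-1) - 2(0) + 0 - 2(1) = -3 ✓
  (2) z² = (0)² = 0, and 0 < 16 ✓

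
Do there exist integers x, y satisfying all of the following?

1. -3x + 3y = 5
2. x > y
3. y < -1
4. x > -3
No

Even the single constraint (-3x + 3y = 5) is infeasible over the integers.

  - -3x + 3y = 5: every term on the left is divisible by 3, so the LHS ≡ 0 (mod 3), but the RHS 5 is not — no integer solution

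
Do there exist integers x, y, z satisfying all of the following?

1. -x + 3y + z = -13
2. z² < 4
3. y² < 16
Yes

Take x = 13, y = 0, z = 0. Substituting into each constraint:
  (1) (-13) + 3(0) + 0 = -13 ✓
  (2) z² = (0)² = 0, and 0 < 4 ✓
  (3) y² = (0)² = 0, and 0 < 16 ✓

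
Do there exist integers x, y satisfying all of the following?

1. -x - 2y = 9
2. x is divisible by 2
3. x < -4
No

A contradictory subset is {-x - 2y = 9, x is divisible by 2}. No integer assignment can satisfy these jointly:

  - -x - 2y = 9: is a linear equation tying the variables together
  - x is divisible by 2: restricts x to multiples of 2

Modular obstruction: writing x = 2x', every remaining term of the linear equation is divisible by 2, so the left side is ≡ 0 (mod 2); but the right side 9 ≡ 1 (mod 2). No integers can satisfy it.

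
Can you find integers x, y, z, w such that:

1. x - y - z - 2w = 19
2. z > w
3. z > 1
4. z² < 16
Yes

Take x = 21, y = 0, z = 2, w = 0. Substituting into each constraint:
  (1) 21 + 0 + (-2) - 2(0) = 19 ✓
  (2) 2 > 0 ✓
  (3) 2 > 1 ✓
  (4) z² = (2)² = 4, and 4 < 16 ✓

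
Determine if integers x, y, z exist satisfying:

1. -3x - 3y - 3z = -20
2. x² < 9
No

Even the single constraint (-3x - 3y - 3z = -20) is infeasible over the integers.

  - -3x - 3y - 3z = -20: every term on the left is divisible by 3, so the LHS ≡ 0 (mod 3), but the RHS -20 is not — no integer solution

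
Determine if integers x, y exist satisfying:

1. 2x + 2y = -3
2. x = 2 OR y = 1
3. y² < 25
No

Even the single constraint (2x + 2y = -3) is infeasible over the integers.

  - 2x + 2y = -3: every term on the left is divisible by 2, so the LHS ≡ 0 (mod 2), but the RHS -3 is not — no integer solution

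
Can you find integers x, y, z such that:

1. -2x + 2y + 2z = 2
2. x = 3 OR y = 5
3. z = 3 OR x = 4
Yes

Take x = 3, y = 1, z = 3. Substituting into each constraint:
  (1) -2(3) + 2(1) + 2(3) = 2 ✓
  (2) x = 3, target 3 ✓ (first branch holds)
  (3) z = 3, target 3 ✓ (first branch holds)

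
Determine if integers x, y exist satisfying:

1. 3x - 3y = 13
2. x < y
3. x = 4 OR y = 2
No

Even the single constraint (3x - 3y = 13) is infeasible over the integers.

  - 3x - 3y = 13: every term on the left is divisible by 3, so the LHS ≡ 0 (mod 3), but the RHS 13 is not — no integer solution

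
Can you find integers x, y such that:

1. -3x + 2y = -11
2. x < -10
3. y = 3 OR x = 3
No

The full constraint system is jointly infeasible over the integers. Each constraint and what it forces:

  - -3x + 2y = -11: is a linear equation tying the variables together
  - x < -10: bounds one variable relative to a constant
  - y = 3 OR x = 3: forces a choice: either y = 3 or x = 3

Split on the disjunction (y = 3 OR x = 3):
  • If y = 3: with y = 3, every remaining term of the linear equation is divisible by 3, so the left side is ≡ 0 (mod 3); but the right side -17 ≡ 1 (mod 3). No integers can satisfy it.
  • If x = 3: this contradicts the bound x ≤ -11.
Both branches are infeasible, so the system has no integer solution.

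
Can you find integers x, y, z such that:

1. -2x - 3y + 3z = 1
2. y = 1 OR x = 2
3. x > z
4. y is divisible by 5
No

The full constraint system is jointly infeasible over the integers. Each constraint and what it forces:

  - -2x - 3y + 3z = 1: is a linear equation tying the variables together
  - y = 1 OR x = 2: forces a choice: either y = 1 or x = 2
  - x > z: bounds one variable relative to another variable
  - y is divisible by 5: restricts y to multiples of 5

Split on the disjunction (y = 1 OR x = 2):
  • If y = 1: this contradicts the divisibility constraint — 1 is not a multiple of 5.
  • If x = 2: with x = 2, writing y = 5y', every remaining term of the linear equation is divisible by 3, so the left side is ≡ 0 (mod 3); but the right side 5 ≡ 2 (mod 3). No integers can satisfy it.
Both branches are infeasible, so the system has no integer solution.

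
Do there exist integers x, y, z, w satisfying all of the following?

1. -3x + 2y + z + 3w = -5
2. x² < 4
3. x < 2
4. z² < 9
Yes

Take x = 0, y = 0, z = 1, w = -2. Substituting into each constraint:
  (1) -3(0) + 2(0) + 1 + 3(-2) = -5 ✓
  (2) x² = (0)² = 0, and 0 < 4 ✓
  (3) 0 < 2 ✓
  (4) z² = (1)² = 1, and 1 < 9 ✓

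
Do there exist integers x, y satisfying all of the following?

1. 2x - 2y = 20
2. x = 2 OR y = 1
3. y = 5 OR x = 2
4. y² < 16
No

The full constraint system is jointly infeasible over the integers. Each constraint and what it forces:

  - 2x - 2y = 20: is a linear equation tying the variables together
  - x = 2 OR y = 1: forces a choice: either x = 2 or y = 1
  - y = 5 OR x = 2: forces a choice: either y = 5 or x = 2
  - y² < 16: restricts y to |y| ≤ 3

The bounds confine y to {-3, -2, -1, 0, 1, 2, 3}. For each value, substitute into the equation:
  • y = -3: the equation forces x = 7, but neither branch of (x = 2 OR y = 1) holds.
  • y = -2: the equation forces x = 8, but neither branch of (x = 2 OR y = 1) holds.
  • y = -1: the equation forces x = 9, but neither branch of (x = 2 OR y = 1) holds.
  • y = 0: the equation forces x = 10, but neither branch of (x = 2 OR y = 1) holds.
  • y = 1: the equation forces x = 11, but neither branch of (y = 5 OR x = 2) holds.
  • y = 2: the equation forces x = 12, but neither branch of (x = 2 OR y = 1) holds.
  • y = 3: the equation forces x = 13, but neither branch of (x = 2 OR y = 1) holds.
Every case fails, so no integer solution exists.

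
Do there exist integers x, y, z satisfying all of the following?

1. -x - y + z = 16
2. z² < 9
Yes

Take x = 0, y = -16, z = 0. Substituting into each constraint:
  (1) 0 + 16 + 0 = 16 ✓
  (2) z² = (0)² = 0, and 0 < 9 ✓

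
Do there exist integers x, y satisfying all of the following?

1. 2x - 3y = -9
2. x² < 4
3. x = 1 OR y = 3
Yes

Take x = 0, y = 3. Substituting into each constraint:
  (1) 2(0) - 3(3) = -9 ✓
  (2) x² = (0)² = 0, and 0 < 4 ✓
  (3) y = 3, target 3 ✓ (second branch holds)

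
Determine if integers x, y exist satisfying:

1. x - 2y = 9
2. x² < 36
Yes

Take x = -1, y = -5. Substituting into each constraint:
  (1) (-1) - 2(-5) = 9 ✓
  (2) x² = (-1)² = 1, and 1 < 36 ✓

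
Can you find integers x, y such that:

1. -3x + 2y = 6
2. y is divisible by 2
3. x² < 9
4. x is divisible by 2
Yes

Take x = -2, y = 0. Substituting into each constraint:
  (1) -3(-2) + 2(0) = 6 ✓
  (2) 0 = 2 × 0, remainder 0 ✓
  (3) x² = (-2)² = 4, and 4 < 9 ✓
  (4) -2 = 2 × -1, remainder 0 ✓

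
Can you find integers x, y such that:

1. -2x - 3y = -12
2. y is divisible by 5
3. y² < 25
Yes

Take x = 6, y = 0. Substituting into each constraint:
  (1) -2(6) - 3(0) = -12 ✓
  (2) 0 = 5 × 0, remainder 0 ✓
  (3) y² = (0)² = 0, and 0 < 25 ✓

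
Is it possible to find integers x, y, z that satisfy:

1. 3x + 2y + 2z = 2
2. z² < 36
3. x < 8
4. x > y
Yes

Take x = 0, y = -1, z = 2. Substituting into each constraint:
  (1) 3(0) + 2(-1) + 2(2) = 2 ✓
  (2) z² = (2)² = 4, and 4 < 36 ✓
  (3) 0 < 8 ✓
  (4) 0 > -1 ✓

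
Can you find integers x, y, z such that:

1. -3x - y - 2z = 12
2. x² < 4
Yes

Take x = 0, y = 0, z = -6. Substituting into each constraint:
  (1) -3(0) + 0 - 2(-6) = 12 ✓
  (2) x² = (0)² = 0, and 0 < 4 ✓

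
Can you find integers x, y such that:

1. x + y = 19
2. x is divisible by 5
Yes

Take x = 0, y = 19. Substituting into each constraint:
  (1) 0 + 19 = 19 ✓
  (2) 0 = 5 × 0, remainder 0 ✓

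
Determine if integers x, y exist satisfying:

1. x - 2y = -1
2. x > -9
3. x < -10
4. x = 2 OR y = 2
No

A contradictory subset is {x > -9, x < -10}. No integer assignment can satisfy these jointly:

  - x > -9: bounds one variable relative to a constant
  - x < -10: bounds one variable relative to a constant

Direct contradiction: the bounds on x require x ≥ -8 and x ≤ -11 simultaneously, which is empty.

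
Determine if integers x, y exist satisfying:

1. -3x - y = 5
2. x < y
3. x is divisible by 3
Yes

Take x = -3, y = 4. Substituting into each constraint:
  (1) -3(-3) + (-4) = 5 ✓
  (2) -3 < 4 ✓
  (3) -3 = 3 × -1, remainder 0 ✓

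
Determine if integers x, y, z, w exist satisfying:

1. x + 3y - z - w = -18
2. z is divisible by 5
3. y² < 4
Yes

Take x = -18, y = 0, z = 0, w = 0. Substituting into each constraint:
  (1) (-18) + 3(0) + 0 + 0 = -18 ✓
  (2) 0 = 5 × 0, remainder 0 ✓
  (3) y² = (0)² = 0, and 0 < 4 ✓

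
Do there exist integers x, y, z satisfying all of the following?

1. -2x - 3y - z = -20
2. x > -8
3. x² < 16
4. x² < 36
Yes

Take x = 0, y = 0, z = 20. Substituting into each constraint:
  (1) -2(0) - 3(0) + (-20) = -20 ✓
  (2) 0 > -8 ✓
  (3) x² = (0)² = 0, and 0 < 16 ✓
  (4) x² = (0)² = 0, and 0 < 36 ✓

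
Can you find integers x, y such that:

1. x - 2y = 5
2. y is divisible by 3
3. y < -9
Yes

Take x = -19, y = -12. Substituting into each constraint:
  (1) (-19) - 2(-12) = 5 ✓
  (2) -12 = 3 × -4, remainder 0 ✓
  (3) -12 < -9 ✓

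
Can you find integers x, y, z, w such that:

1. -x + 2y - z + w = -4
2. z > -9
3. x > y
Yes

Take x = 0, y = -1, z = 2, w = 0. Substituting into each constraint:
  (1) 0 + 2(-1) + (-2) + 0 = -4 ✓
  (2) 2 > -9 ✓
  (3) 0 > -1 ✓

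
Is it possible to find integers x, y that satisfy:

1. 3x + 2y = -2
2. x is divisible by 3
Yes

Take x = 0, y = -1. Substituting into each constraint:
  (1) 3(0) + 2(-1) = -2 ✓
  (2) 0 = 3 × 0, remainder 0 ✓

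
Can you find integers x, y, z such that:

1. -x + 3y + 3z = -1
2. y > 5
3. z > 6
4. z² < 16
No

A contradictory subset is {z > 6, z² < 16}. No integer assignment can satisfy these jointly:

  - z > 6: bounds one variable relative to a constant
  - z² < 16: restricts z to |z| ≤ 3

Direct contradiction: the bounds on z require z ≥ 7 and z ≤ 3 simultaneously, which is empty.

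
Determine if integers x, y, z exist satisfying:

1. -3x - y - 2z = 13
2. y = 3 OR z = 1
Yes

Take x = 0, y = 3, z = -8. Substituting into each constraint:
  (1) -3(0) + (-3) - 2(-8) = 13 ✓
  (2) y = 3, target 3 ✓ (first branch holds)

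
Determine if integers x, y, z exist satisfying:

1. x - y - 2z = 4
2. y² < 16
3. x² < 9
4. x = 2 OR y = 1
Yes

Take x = 1, y = 1, z = -2. Substituting into each constraint:
  (1) 1 + (-1) - 2(-2) = 4 ✓
  (2) y² = (1)² = 1, and 1 < 16 ✓
  (3) x² = (1)² = 1, and 1 < 9 ✓
  (4) y = 1, target 1 ✓ (second branch holds)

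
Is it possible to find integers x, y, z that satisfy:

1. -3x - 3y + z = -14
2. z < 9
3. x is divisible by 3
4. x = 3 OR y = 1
Yes

Take x = 3, y = 0, z = -5. Substituting into each constraint:
  (1) -3(3) - 3(0) + (-5) = -14 ✓
  (2) -5 < 9 ✓
  (3) 3 = 3 × 1, remainder 0 ✓
  (4) x = 3, target 3 ✓ (first branch holds)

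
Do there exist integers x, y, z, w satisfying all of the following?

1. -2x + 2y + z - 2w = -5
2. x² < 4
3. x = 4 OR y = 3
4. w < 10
Yes

Take x = 0, y = 3, z = -11, w = 0. Substituting into each constraint:
  (1) -2(0) + 2(3) + (-11) - 2(0) = -5 ✓
  (2) x² = (0)² = 0, and 0 < 4 ✓
  (3) y = 3, target 3 ✓ (second branch holds)
  (4) 0 < 10 ✓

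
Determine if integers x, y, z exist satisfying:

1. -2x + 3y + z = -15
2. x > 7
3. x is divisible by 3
Yes

Take x = 9, y = 0, z = 3. Substituting into each constraint:
  (1) -2(9) + 3(0) + 3 = -15 ✓
  (2) 9 > 7 ✓
  (3) 9 = 3 × 3, remainder 0 ✓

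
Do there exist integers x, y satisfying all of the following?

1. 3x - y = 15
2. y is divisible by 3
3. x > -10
Yes

Take x = 5, y = 0. Substituting into each constraint:
  (1) 3(5) + 0 = 15 ✓
  (2) 0 = 3 × 0, remainder 0 ✓
  (3) 5 > -10 ✓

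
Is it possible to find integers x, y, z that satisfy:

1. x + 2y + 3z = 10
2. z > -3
Yes

Take x = 0, y = 2, z = 2. Substituting into each constraint:
  (1) 0 + 2(2) + 3(2) = 10 ✓
  (2) 2 > -3 ✓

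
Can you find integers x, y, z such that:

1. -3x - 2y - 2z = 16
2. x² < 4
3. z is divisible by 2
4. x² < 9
Yes

Take x = 0, y = -8, z = 0. Substituting into each constraint:
  (1) -3(0) - 2(-8) - 2(0) = 16 ✓
  (2) x² = (0)² = 0, and 0 < 4 ✓
  (3) 0 = 2 × 0, remainder 0 ✓
  (4) x² = (0)² = 0, and 0 < 9 ✓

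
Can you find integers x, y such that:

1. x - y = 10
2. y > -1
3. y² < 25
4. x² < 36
No

A contradictory subset is {x - y = 10, y > -1, x² < 36}. No integer assignment can satisfy these jointly:

  - x - y = 10: is a linear equation tying the variables together
  - y > -1: bounds one variable relative to a constant
  - x² < 36: restricts x to |x| ≤ 5

Range argument: with x ∈ [-5, 5], y ∈ [0, ∞], the left side of the equation is at most 5, but the right side is 10 > 5. No integer solution exists.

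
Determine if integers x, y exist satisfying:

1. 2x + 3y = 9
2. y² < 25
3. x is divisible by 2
Yes

Take x = 0, y = 3. Substituting into each constraint:
  (1) 2(0) + 3(3) = 9 ✓
  (2) y² = (3)² = 9, and 9 < 25 ✓
  (3) 0 = 2 × 0, remainder 0 ✓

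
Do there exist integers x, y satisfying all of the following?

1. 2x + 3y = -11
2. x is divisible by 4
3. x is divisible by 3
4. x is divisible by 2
No

A contradictory subset is {2x + 3y = -11, x is divisible by 3}. No integer assignment can satisfy these jointly:

  - 2x + 3y = -11: is a linear equation tying the variables together
  - x is divisible by 3: restricts x to multiples of 3

Modular obstruction: writing x = 3x', every remaining term of the linear equation is divisible by 3, so the left side is ≡ 0 (mod 3); but the right side -11 ≡ 1 (mod 3). No integers can satisfy it.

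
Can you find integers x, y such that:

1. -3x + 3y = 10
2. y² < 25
No

Even the single constraint (-3x + 3y = 10) is infeasible over the integers.

  - -3x + 3y = 10: every term on the left is divisible by 3, so the LHS ≡ 0 (mod 3), but the RHS 10 is not — no integer solution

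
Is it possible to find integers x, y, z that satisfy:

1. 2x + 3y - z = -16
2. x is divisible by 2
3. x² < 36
Yes

Take x = 0, y = -5, z = 1. Substituting into each constraint:
  (1) 2(0) + 3(-5) + (-1) = -16 ✓
  (2) 0 = 2 × 0, remainder 0 ✓
  (3) x² = (0)² = 0, and 0 < 36 ✓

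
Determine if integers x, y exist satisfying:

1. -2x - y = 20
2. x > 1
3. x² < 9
Yes

Take x = 2, y = -24. Substituting into each constraint:
  (1) -2(2) + 24 = 20 ✓
  (2) 2 > 1 ✓
  (3) x² = (2)² = 4, and 4 < 9 ✓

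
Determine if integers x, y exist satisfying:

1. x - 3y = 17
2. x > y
Yes

Take x = -7, y = -8. Substituting into each constraint:
  (1) (-7) - 3(-8) = 17 ✓
  (2) -7 > -8 ✓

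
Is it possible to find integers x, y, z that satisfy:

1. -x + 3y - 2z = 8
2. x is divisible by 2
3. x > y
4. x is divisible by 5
Yes

Take x = 0, y = -2, z = -7. Substituting into each constraint:
  (1) 0 + 3(-2) - 2(-7) = 8 ✓
  (2) 0 = 2 × 0, remainder 0 ✓
  (3) 0 > -2 ✓
  (4) 0 = 5 × 0, remainder 0 ✓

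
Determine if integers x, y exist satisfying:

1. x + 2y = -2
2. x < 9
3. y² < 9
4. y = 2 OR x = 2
Yes

Take x = -6, y = 2. Substituting into each constraint:
  (1) (-6) + 2(2) = -2 ✓
  (2) -6 < 9 ✓
  (3) y² = (2)² = 4, and 4 < 9 ✓
  (4) y = 2, target 2 ✓ (first branch holds)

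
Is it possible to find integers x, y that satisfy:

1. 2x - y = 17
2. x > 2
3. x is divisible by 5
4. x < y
Yes

Take x = 20, y = 23. Substituting into each constraint:
  (1) 2(20) + (-23) = 17 ✓
  (2) 20 > 2 ✓
  (3) 20 = 5 × 4, remainder 0 ✓
  (4) 20 < 23 ✓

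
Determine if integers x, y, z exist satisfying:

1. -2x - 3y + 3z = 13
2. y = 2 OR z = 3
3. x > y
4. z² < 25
Yes

Take x = 1, y = -2, z = 3. Substituting into each constraint:
  (1) -2(1) - 3(-2) + 3(3) = 13 ✓
  (2) z = 3, target 3 ✓ (second branch holds)
  (3) 1 > -2 ✓
  (4) z² = (3)² = 9, and 9 < 25 ✓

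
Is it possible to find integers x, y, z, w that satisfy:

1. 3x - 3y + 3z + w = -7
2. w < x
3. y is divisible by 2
Yes

Take x = 3, y = 0, z = -6, w = 2. Substituting into each constraint:
  (1) 3(3) - 3(0) + 3(-6) + 2 = -7 ✓
  (2) 2 < 3 ✓
  (3) 0 = 2 × 0, remainder 0 ✓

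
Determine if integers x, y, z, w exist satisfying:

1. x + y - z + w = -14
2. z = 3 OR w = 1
Yes

Take x = -11, y = 0, z = 3, w = 0. Substituting into each constraint:
  (1) (-11) + 0 + (-3) + 0 = -14 ✓
  (2) z = 3, target 3 ✓ (first branch holds)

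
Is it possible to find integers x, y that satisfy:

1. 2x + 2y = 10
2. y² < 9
Yes

Take x = 5, y = 0. Substituting into each constraint:
  (1) 2(5) + 2(0) = 10 ✓
  (2) y² = (0)² = 0, and 0 < 9 ✓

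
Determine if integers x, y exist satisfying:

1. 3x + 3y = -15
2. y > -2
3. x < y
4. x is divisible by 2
Yes

Take x = -4, y = -1. Substituting into each constraint:
  (1) 3(-4) + 3(-1) = -15 ✓
  (2) -1 > -2 ✓
  (3) -4 < -1 ✓
  (4) -4 = 2 × -2, remainder 0 ✓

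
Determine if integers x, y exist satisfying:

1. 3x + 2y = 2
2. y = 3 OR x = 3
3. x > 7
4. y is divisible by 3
No

A contradictory subset is {3x + 2y = 2, y = 3 OR x = 3, x > 7}. No integer assignment can satisfy these jointly:

  - 3x + 2y = 2: is a linear equation tying the variables together
  - y = 3 OR x = 3: forces a choice: either y = 3 or x = 3
  - x > 7: bounds one variable relative to a constant

Split on the disjunction (y = 3 OR x = 3):
  • If y = 3: with y = 3, every remaining term of the linear equation is divisible by 3, so the left side is ≡ 0 (mod 3); but the right side -4 ≡ 2 (mod 3). No integers can satisfy it.
  • If x = 3: this contradicts the bound x ≥ 8.
Both branches are infeasible, so the system has no integer solution.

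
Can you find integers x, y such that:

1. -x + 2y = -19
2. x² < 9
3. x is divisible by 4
No

A contradictory subset is {-x + 2y = -19, x is divisible by 4}. No integer assignment can satisfy these jointly:

  - -x + 2y = -19: is a linear equation tying the variables together
  - x is divisible by 4: restricts x to multiples of 4

Modular obstruction: writing x = 4x', every remaining term of the linear equation is divisible by 2, so the left side is ≡ 0 (mod 2); but the right side -19 ≡ 1 (mod 2). No integers can satisfy it.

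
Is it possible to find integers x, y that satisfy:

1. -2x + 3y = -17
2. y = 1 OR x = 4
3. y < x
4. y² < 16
Yes

Take x = 10, y = 1. Substituting into each constraint:
  (1) -2(10) + 3(1) = -17 ✓
  (2) y = 1, target 1 ✓ (first branch holds)
  (3) 1 < 10 ✓
  (4) y² = (1)² = 1, and 1 < 16 ✓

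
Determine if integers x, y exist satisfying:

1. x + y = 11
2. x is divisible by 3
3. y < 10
Yes

Take x = 3, y = 8. Substituting into each constraint:
  (1) 3 + 8 = 11 ✓
  (2) 3 = 3 × 1, remainder 0 ✓
  (3) 8 < 10 ✓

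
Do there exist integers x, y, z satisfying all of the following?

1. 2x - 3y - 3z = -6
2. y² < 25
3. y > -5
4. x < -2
Yes

Take x = -3, y = 0, z = 0. Substituting into each constraint:
  (1) 2(-3) - 3(0) - 3(0) = -6 ✓
  (2) y² = (0)² = 0, and 0 < 25 ✓
  (3) 0 > -5 ✓
  (4) -3 < -2 ✓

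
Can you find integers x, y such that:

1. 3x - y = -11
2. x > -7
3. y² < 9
Yes

Take x = -3, y = 2. Substituting into each constraint:
  (1) 3(-3) + (-2) = -11 ✓
  (2) -3 > -7 ✓
  (3) y² = (2)² = 4, and 4 < 9 ✓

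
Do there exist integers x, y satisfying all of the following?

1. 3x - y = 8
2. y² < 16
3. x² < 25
Yes

Take x = 3, y = 1. Substituting into each constraint:
  (1) 3(3) + (-1) = 8 ✓
  (2) y² = (1)² = 1, and 1 < 16 ✓
  (3) x² = (3)² = 9, and 9 < 25 ✓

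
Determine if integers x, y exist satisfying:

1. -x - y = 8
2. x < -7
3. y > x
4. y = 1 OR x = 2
Yes

Take x = -9, y = 1. Substituting into each constraint:
  (1) 9 + (-1) = 8 ✓
  (2) -9 < -7 ✓
  (3) 1 > -9 ✓
  (4) y = 1, target 1 ✓ (first branch holds)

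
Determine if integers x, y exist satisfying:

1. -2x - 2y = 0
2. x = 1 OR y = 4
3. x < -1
Yes

Take x = -4, y = 4. Substituting into each constraint:
  (1) -2(-4) - 2(4) = 0 ✓
  (2) y = 4, target 4 ✓ (second branch holds)
  (3) -4 < -1 ✓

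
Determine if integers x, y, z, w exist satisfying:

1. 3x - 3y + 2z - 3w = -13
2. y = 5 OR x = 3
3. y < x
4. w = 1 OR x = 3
Yes

Take x = 3, y = 2, z = 1, w = 6. Substituting into each constraint:
  (1) 3(3) - 3(2) + 2(1) - 3(6) = -13 ✓
  (2) x = 3, target 3 ✓ (second branch holds)
  (3) 2 < 3 ✓
  (4) x = 3, target 3 ✓ (second branch holds)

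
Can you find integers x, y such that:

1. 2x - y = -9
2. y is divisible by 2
No

The full constraint system is jointly infeasible over the integers. Each constraint and what it forces:

  - 2x - y = -9: is a linear equation tying the variables together
  - y is divisible by 2: restricts y to multiples of 2

Modular obstruction: writing y = 2y', every remaining term of the linear equation is divisible by 2, so the left side is ≡ 0 (mod 2); but the right side -9 ≡ 1 (mod 2). No integers can satisfy it.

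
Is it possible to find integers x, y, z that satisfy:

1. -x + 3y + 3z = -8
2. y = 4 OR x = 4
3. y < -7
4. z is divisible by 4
No

A contradictory subset is {-x + 3y + 3z = -8, y = 4 OR x = 4, y < -7}. No integer assignment can satisfy these jointly:

  - -x + 3y + 3z = -8: is a linear equation tying the variables together
  - y = 4 OR x = 4: forces a choice: either y = 4 or x = 4
  - y < -7: bounds one variable relative to a constant

Split on the disjunction (y = 4 OR x = 4):
  • If y = 4: this contradicts the bound y ≤ -8.
  • If x = 4: with x = 4, every remaining term of the linear equation is divisible by 3, so the left side is ≡ 0 (mod 3); but the right side -4 ≡ 2 (mod 3). No integers can satisfy it.
Both branches are infeasible, so the system has no integer solution.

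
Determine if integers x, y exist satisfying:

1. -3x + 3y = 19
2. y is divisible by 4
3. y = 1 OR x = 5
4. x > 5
No

Even the single constraint (-3x + 3y = 19) is infeasible over the integers.

  - -3x + 3y = 19: every term on the left is divisible by 3, so the LHS ≡ 0 (mod 3), but the RHS 19 is not — no integer solution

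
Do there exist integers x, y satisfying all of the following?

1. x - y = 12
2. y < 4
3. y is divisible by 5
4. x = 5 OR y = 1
No

A contradictory subset is {x - y = 12, y is divisible by 5, x = 5 OR y = 1}. No integer assignment can satisfy these jointly:

  - x - y = 12: is a linear equation tying the variables together
  - y is divisible by 5: restricts y to multiples of 5
  - x = 5 OR y = 1: forces a choice: either x = 5 or y = 1

Split on the disjunction (x = 5 OR y = 1):
  • If x = 5: with x = 5, writing y = 5y', every remaining term of the linear equation is divisible by 5, so the left side is ≡ 0 (mod 5); but the right side 7 ≡ 2 (mod 5). No integers can satisfy it.
  • If y = 1: this contradicts the divisibility constraint — 1 is not a multiple of 5.
Both branches are infeasible, so the system has no integer solution.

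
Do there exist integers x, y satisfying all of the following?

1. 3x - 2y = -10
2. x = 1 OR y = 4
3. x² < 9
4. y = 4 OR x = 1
No

A contradictory subset is {3x - 2y = -10, x = 1 OR y = 4}. No integer assignment can satisfy these jointly:

  - 3x - 2y = -10: is a linear equation tying the variables together
  - x = 1 OR y = 4: forces a choice: either x = 1 or y = 4

Split on the disjunction (x = 1 OR y = 4):
  • If x = 1: with x = 1, every remaining term of the linear equation is divisible by 2, so the left side is ≡ 0 (mod 2); but the right side -13 ≡ 1 (mod 2). No integers can satisfy it.
  • If y = 4: with y = 4, every remaining term of the linear equation is divisible by 3, so the left side is ≡ 0 (mod 3); but the right side -2 ≡ 1 (mod 3). No integers can satisfy it.
Both branches are infeasible, so the system has no integer solution.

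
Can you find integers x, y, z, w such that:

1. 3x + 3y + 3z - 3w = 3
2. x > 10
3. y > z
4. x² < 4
No

A contradictory subset is {x > 10, x² < 4}. No integer assignment can satisfy these jointly:

  - x > 10: bounds one variable relative to a constant
  - x² < 4: restricts x to |x| ≤ 1

Direct contradiction: the bounds on x require x ≥ 11 and x ≤ 1 simultaneously, which is empty.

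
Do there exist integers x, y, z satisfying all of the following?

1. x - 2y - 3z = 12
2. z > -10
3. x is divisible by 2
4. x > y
Yes

Take x = 2, y = 1, z = -4. Substituting into each constraint:
  (1) 2 - 2(1) - 3(-4) = 12 ✓
  (2) -4 > -10 ✓
  (3) 2 = 2 × 1, remainder 0 ✓
  (4) 2 > 1 ✓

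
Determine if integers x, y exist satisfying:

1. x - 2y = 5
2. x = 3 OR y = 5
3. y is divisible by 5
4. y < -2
No

A contradictory subset is {x - 2y = 5, x = 3 OR y = 5, y < -2}. No integer assignment can satisfy these jointly:

  - x - 2y = 5: is a linear equation tying the variables together
  - x = 3 OR y = 5: forces a choice: either x = 3 or y = 5
  - y < -2: bounds one variable relative to a constant

Split on the disjunction (x = 3 OR y = 5):
  • If x = 3: the equation forces y = -1, which contradicts the bound y ≤ -3.
  • If y = 5: this contradicts the bound y ≤ -3.
Both branches are infeasible, so the system has no integer solution.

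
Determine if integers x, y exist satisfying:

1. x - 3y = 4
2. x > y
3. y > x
No

A contradictory subset is {x > y, y > x}. No integer assignment can satisfy these jointly:

  - x > y: bounds one variable relative to another variable
  - y > x: bounds one variable relative to another variable

Direct contradiction: x > y and y > x cannot both hold.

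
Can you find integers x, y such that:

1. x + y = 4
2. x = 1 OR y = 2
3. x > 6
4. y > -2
No

A contradictory subset is {x + y = 4, x > 6, y > -2}. No integer assignment can satisfy these jointly:

  - x + y = 4: is a linear equation tying the variables together
  - x > 6: bounds one variable relative to a constant
  - y > -2: bounds one variable relative to a constant

Range argument: with x ∈ [7, ∞], y ∈ [-1, ∞], the left side of the equation is at least 6, but the right side is 4 < 6. No integer solution exists.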